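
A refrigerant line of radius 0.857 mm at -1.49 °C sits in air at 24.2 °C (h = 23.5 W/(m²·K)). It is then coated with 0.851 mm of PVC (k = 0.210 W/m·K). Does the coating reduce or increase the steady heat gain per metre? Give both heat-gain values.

Critical radius for a cylinder: r_cr = k/h = 0.00894 m = 0.894 cm.
Outer radius after coating: r₂ = 8.57×10^-4 + 8.51×10^-4 = 0.001708 m.
Since r₁ < r_cr and r₂ ≤ r_cr, the coating moves toward the maximum at r_cr — heat gain rises.
Bare: R = 1/(2πr₁h) = 7.903 m·K/W; Q = 25.69/7.903 = 3.25 W/m.
Coated: R = R_cond + R_conv = 4.488 m·K/W; Q = 25.69/4.488 = 5.72 W/m.

increases: 3.25 → 5.72 W/m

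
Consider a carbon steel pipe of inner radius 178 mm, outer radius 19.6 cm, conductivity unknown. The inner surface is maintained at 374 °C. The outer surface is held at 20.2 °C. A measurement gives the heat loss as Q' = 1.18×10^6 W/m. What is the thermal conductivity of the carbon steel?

k = 51.1 W/m·K

ΣR = ΔT/Q' = |374 − 20.2|/1.18×10^6 = 2.998×10^-4 m·K/W
ln(r₂/r₁)/(2πk) = 2.998×10^-4 ⇒ k = 0.09633/(2π·2.998×10^-4) = 51.1 W/m·K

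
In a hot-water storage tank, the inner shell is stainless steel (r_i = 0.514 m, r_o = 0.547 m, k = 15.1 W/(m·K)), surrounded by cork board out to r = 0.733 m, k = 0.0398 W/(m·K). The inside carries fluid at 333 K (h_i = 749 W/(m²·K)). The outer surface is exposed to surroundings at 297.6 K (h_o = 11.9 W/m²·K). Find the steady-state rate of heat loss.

Q = 37.6 W

Series thermal resistances, inner to outer:
  R_conv,in = 1/(4πr²h) = 1/(4π·0.514²·749) = 4.021×10^-4 K/W
  R_stainless steel = (1/0.514 − 1/0.547)/(4πk) = 0.1174/(4π·15.1) = 6.186×10^-4 K/W
  R_cork board = (1/0.547 − 1/0.733)/(4πk) = 0.4639/(4π·0.0398) = 0.9275 K/W
  R_conv,out = 1/(4πr²h) = 1/(4π·0.733²·11.9) = 0.01245 K/W
ΣR = 4.021×10^-4 + 6.186×10^-4 + 0.9275 + 0.01245 = 0.9410 K/W
Q = ΔT/ΣR = (333 K − 297.6 K)/0.9410 = 37.6 W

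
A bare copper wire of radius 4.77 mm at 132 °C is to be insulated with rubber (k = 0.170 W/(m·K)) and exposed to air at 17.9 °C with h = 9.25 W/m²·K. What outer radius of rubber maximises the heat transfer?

For a cylinder, r_cr = k_ins/h = 0.170/9.25 = 0.0184 m = 1.84 cm

r_cr = 1.84 cm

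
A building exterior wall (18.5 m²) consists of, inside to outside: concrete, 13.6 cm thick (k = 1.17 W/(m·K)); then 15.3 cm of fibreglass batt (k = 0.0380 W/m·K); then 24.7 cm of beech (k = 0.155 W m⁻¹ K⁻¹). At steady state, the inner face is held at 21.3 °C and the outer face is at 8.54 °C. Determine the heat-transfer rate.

Treat each layer as a resistance in series:
  R_concrete = L/(kA) = 0.136/(1.17·18.5) = 0.006283 K/W
  R_fibreglass batt = L/(kA) = 0.153/(0.0380·18.5) = 0.2176 K/W
  R_beech = L/(kA) = 0.247/(0.155·18.5) = 0.08614 K/W
ΣR = 0.006283 + 0.2176 + 0.08614 = 0.3100 K/W
Q = ΔT/ΣR = (21.3 °C − 8.54 °C)/0.3100 = 41.2 W

Q = 41.2 W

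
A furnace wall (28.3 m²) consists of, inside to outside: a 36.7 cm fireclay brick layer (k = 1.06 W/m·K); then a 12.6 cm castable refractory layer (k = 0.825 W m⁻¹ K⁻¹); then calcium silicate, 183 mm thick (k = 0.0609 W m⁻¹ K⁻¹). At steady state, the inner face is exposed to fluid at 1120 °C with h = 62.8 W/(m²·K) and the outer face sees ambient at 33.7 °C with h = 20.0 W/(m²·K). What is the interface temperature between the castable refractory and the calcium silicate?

T = 963 °C

Treat each layer as a resistance in series:
  R_conv,in = 1/(hA) = 1/(62.8·28.3) = 5.627×10^-4 K/W
  R_fireclay brick = L/(kA) = 0.367/(1.06·28.3) = 0.01223 K/W
  R_castable refractory = L/(kA) = 0.126/(0.825·28.3) = 0.005397 K/W
  R_calcium silicate = L/(kA) = 0.183/(0.0609·28.3) = 0.1062 K/W
  R_conv,out = 1/(hA) = 1/(20.0·28.3) = 0.001767 K/W
ΣR = 5.627×10^-4 + 0.01223 + 0.005397 + 0.1062 + 0.001767 = 0.1262 K/W
Q = ΔT/ΣR = (1120 °C − 33.7 °C)/0.1262 = 8608 W
From the inner boundary to the castable refractory/calcium silicate interface, ΣR_partial = 0.01819 K/W.
T_interface = T_in − Q·ΣR_partial = 1120 °C − (8608)(0.01819) = 963 °C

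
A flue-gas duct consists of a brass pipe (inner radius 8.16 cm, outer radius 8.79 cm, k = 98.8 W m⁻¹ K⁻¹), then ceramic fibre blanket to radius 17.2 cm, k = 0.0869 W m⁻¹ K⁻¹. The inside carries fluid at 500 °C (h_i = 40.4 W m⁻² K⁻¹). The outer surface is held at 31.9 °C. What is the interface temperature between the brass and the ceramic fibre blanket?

T = 482 °C

Series thermal resistances, inner to outer:
  R'_conv,in = 1/(2πr h) = 1/(2π·0.0816·40.4) = 0.04828 m·K/W
  R'_brass = ln(0.0879/0.0816)/(2πk) = 0.07437/(2π·98.8) = 1.198×10^-4 m·K/W
  R'_ceramic fibre blanket = ln(0.172/0.0879)/(2πk) = 0.6713/(2π·0.0869) = 1.229 m·K/W
ΣR = 0.04828 + 1.198×10^-4 + 1.229 = 1.277 m·K/W
Q' = ΔT/ΣR = (500 °C − 31.9 °C)/1.277 = 366.6 W/m
From the inner boundary to the brass/ceramic fibre blanket interface, ΣR_partial = 0.04840 m·K/W.
T_interface = T_in − Q'·ΣR_partial = 500 °C − (366.6)(0.04840) = 482 °C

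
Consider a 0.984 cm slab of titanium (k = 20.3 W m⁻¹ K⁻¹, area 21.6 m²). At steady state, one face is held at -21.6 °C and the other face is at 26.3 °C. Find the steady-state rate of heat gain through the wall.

Q = kA·ΔT/L = 20.3 × 21.6 × |-21.6 °C − 26.3 °C| / 0.00984 = 2.13×10^6 W

Q = 2130 kW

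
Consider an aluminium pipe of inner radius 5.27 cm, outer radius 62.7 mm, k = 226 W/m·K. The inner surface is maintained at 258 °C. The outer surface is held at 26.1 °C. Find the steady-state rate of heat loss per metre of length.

Q' = 2πk·ΔT/ln(r₂/r₁) = 2π × 226 × 231.9 / ln(0.0627/0.0527) = 1.90×10^6 W/m

Q' = 1900 kW/m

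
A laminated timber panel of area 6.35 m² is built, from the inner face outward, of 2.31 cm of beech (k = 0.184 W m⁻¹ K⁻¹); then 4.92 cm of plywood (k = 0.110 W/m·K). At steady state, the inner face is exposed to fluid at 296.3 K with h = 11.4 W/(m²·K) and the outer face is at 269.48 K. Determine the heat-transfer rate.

Q = 258 W

Resistance network (inner→outer):
  R_conv,in = 1/(hA) = 1/(11.4·6.35) = 0.01381 K/W
  R_beech = L/(kA) = 0.0231/(0.184·6.35) = 0.01977 K/W
  R_plywood = L/(kA) = 0.0492/(0.110·6.35) = 0.07044 K/W
ΣR = 0.01381 + 0.01977 + 0.07044 = 0.1040 K/W
Q = ΔT/ΣR = (296.3 K − 269.48 K)/0.1040 = 258 W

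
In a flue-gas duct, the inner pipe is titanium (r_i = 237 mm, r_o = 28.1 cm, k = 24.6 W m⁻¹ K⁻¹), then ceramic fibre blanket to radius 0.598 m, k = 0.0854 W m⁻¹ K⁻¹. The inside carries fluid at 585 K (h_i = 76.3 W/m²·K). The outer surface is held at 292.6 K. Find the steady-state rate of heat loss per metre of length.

Series thermal resistances, inner to outer:
  R'_conv,in = 1/(2πr h) = 1/(2π·0.237·76.3) = 0.008801 m·K/W
  R'_titanium = ln(0.281/0.237)/(2πk) = 0.1703/(2π·24.6) = 0.001102 m·K/W
  R'_ceramic fibre blanket = ln(0.598/0.281)/(2πk) = 0.7552/(2π·0.0854) = 1.407 m·K/W
ΣR = 0.008801 + 0.001102 + 1.407 = 1.417 m·K/W
Q' = ΔT/ΣR = (585 K − 292.6 K)/1.417 = 206 W/m

Q' = 206 W/m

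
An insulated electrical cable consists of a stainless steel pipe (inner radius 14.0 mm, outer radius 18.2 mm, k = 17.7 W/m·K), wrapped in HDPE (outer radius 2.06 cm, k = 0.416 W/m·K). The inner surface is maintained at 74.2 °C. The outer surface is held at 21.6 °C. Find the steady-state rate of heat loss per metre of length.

Series thermal resistances, inner to outer:
  R'_stainless steel = ln(0.0182/0.0140)/(2πk) = 0.2624/(2π·17.7) = 0.002359 m·K/W
  R'_HDPE = ln(0.0206/0.0182)/(2πk) = 0.1239/(2π·0.416) = 0.04739 m·K/W
ΣR = 0.002359 + 0.04739 = 0.04975 m·K/W
Q' = ΔT/ΣR = (74.2 °C − 21.6 °C)/0.04975 = 1060 W/m

Q' = 1060 W/m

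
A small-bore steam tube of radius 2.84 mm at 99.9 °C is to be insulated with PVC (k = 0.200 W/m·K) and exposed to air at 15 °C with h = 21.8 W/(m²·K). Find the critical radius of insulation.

For a cylinder, r_cr = k_ins/h = 0.200/21.8 = 0.00917 m = 0.917 cm

r_cr = 0.917 cm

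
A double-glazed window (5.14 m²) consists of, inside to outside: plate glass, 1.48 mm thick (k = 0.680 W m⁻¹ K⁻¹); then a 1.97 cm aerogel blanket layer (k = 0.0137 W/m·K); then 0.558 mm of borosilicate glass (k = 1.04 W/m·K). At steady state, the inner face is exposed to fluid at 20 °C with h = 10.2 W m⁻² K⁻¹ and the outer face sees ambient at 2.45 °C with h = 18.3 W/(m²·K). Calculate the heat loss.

Q = 56.6 W

Treat each layer as a resistance in series:
  R_conv,in = 1/(hA) = 1/(10.2·5.14) = 0.01907 K/W
  R_plate glass = L/(kA) = 0.00148/(0.680·5.14) = 4.234×10^-4 K/W
  R_aerogel blanket = L/(kA) = 0.0197/(0.0137·5.14) = 0.2798 K/W
  R_borosilicate glass = L/(kA) = 5.58×10^-4/(1.04·5.14) = 1.044×10^-4 K/W
  R_conv,out = 1/(hA) = 1/(18.3·5.14) = 0.01063 K/W
ΣR = 0.01907 + 4.234×10^-4 + 0.2798 + 1.044×10^-4 + 0.01063 = 0.3100 K/W
Q = ΔT/ΣR = (20 °C − 2.45 °C)/0.3100 = 56.6 W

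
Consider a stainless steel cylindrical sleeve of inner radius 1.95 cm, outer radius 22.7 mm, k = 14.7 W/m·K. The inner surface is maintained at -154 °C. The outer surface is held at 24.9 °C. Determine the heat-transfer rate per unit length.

Q' = 2πk·ΔT/ln(r₂/r₁) = 2π × 14.7 × 178.9 / ln(0.0227/0.0195) = 1.09×10^5 W/m

Q' = 1.09×10^5 W/m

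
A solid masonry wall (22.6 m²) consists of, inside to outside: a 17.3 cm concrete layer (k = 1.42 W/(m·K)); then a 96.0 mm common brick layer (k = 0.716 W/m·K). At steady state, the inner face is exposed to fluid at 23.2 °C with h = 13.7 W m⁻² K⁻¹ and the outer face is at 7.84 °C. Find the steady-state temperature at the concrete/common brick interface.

T = 14.1 °C

Treat each layer as a resistance in series:
  R_conv,in = 1/(hA) = 1/(13.7·22.6) = 0.003230 K/W
  R_concrete = L/(kA) = 0.173/(1.42·22.6) = 0.005391 K/W
  R_common brick = L/(kA) = 0.0960/(0.716·22.6) = 0.005933 K/W
ΣR = 0.003230 + 0.005391 + 0.005933 = 0.01455 K/W
Q = ΔT/ΣR = (23.2 °C − 7.84 °C)/0.01455 = 1056 W
From the inner boundary to the concrete/common brick interface, ΣR_partial = 0.008621 K/W.
T_interface = T_in − Q·ΣR_partial = 23.2 °C − (1056)(0.008621) = 14.1 °C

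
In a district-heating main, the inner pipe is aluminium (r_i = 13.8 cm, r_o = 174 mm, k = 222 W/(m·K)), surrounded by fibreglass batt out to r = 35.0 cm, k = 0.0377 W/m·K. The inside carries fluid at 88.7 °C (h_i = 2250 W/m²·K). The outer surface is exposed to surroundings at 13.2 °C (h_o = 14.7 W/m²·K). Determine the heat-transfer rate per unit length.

Q' = 25.3 W/m

Resistance network (inner→outer):
  R'_conv,in = 1/(2πr h) = 1/(2π·0.138·2250) = 5.126×10^-4 m·K/W
  R'_aluminium = ln(0.174/0.138)/(2πk) = 0.2318/(2π·222) = 1.662×10^-4 m·K/W
  R'_fibreglass batt = ln(0.350/0.174)/(2πk) = 0.6989/(2π·0.0377) = 2.950 m·K/W
  R'_conv,out = 1/(2πr h) = 1/(2π·0.350·14.7) = 0.03093 m·K/W
ΣR = 5.126×10^-4 + 1.662×10^-4 + 2.950 + 0.03093 = 2.982 m·K/W
Q' = ΔT/ΣR = (88.7 °C − 13.2 °C)/2.982 = 25.3 W/m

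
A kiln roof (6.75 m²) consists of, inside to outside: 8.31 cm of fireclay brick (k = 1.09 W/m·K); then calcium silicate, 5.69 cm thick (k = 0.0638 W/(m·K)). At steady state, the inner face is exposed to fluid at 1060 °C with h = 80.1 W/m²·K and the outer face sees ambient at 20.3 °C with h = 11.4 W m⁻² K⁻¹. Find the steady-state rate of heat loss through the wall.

Q = 6570 W

Series thermal resistances, inner to outer:
  R_conv,in = 1/(hA) = 1/(80.1·6.75) = 0.001850 K/W
  R_fireclay brick = L/(kA) = 0.0831/(1.09·6.75) = 0.01129 K/W
  R_calcium silicate = L/(kA) = 0.0569/(0.0638·6.75) = 0.1321 K/W
  R_conv,out = 1/(hA) = 1/(11.4·6.75) = 0.01300 K/W
ΣR = 0.001850 + 0.01129 + 0.1321 + 0.01300 = 0.1582 K/W
Q = ΔT/ΣR = (1060 °C − 20.3 °C)/0.1582 = 6570 W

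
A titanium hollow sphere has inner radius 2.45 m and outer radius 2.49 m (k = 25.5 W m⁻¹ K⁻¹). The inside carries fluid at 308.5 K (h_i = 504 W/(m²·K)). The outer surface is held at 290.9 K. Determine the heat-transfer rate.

Q = 3.76×10^5 W

Treat each layer as a resistance in series:
  R_conv,in = 1/(4πr²h) = 1/(4π·2.45²·504) = 2.630×10^-5 K/W
  R_titanium = (1/2.45 − 1/2.49)/(4πk) = 0.006557/(4π·25.5) = 2.046×10^-5 K/W
ΣR = 2.630×10^-5 + 2.046×10^-5 = 4.676×10^-5 K/W
Q = ΔT/ΣR = (308.5 K − 290.9 K)/4.676×10^-5 = 3.76×10^5 W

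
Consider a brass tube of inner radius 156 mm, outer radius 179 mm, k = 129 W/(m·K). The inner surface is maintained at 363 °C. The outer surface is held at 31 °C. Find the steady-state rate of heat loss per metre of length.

Q' = 2πk·ΔT/ln(r₂/r₁) = 2π × 129 × 332 / ln(0.179/0.156) = 1.96×10^6 W/m

Q' = 1960 kW/m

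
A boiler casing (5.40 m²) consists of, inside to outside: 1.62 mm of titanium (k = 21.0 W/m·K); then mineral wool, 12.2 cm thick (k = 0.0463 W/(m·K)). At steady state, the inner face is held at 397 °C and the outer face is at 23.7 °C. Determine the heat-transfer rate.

Series thermal resistances, inner to outer:
  R_titanium = L/(kA) = 0.00162/(21.0·5.40) = 1.429×10^-5 K/W
  R_mineral wool = L/(kA) = 0.122/(0.0463·5.40) = 0.4880 K/W
ΣR = 1.429×10^-5 + 0.4880 = 0.4880 K/W
Q = ΔT/ΣR = (397 °C − 23.7 °C)/0.4880 = 765 W

Q = 765 W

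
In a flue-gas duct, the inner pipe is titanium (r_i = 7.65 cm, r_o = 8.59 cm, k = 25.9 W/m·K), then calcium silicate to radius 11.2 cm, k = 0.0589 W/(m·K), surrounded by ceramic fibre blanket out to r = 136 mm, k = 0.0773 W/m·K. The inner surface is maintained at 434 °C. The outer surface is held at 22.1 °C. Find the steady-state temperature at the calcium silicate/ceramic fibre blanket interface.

Resistance network (inner→outer):
  R'_titanium = ln(0.0859/0.0765)/(2πk) = 0.1159/(2π·25.9) = 7.122×10^-4 m·K/W
  R'_calcium silicate = ln(0.112/0.0859)/(2πk) = 0.2653/(2π·0.0589) = 0.7169 m·K/W
  R'_ceramic fibre blanket = ln(0.136/0.112)/(2πk) = 0.1942/(2π·0.0773) = 0.3998 m·K/W
ΣR = 7.122×10^-4 + 0.7169 + 0.3998 = 1.117 m·K/W
Q' = ΔT/ΣR = (434 °C − 22.1 °C)/1.117 = 368.8 W/m
From the inner boundary to the calcium silicate/ceramic fibre blanket interface, ΣR_partial = 0.7176 m·K/W.
T_interface = T_in − Q'·ΣR_partial = 434 °C − (368.8)(0.7176) = 169 °C

T = 169 °C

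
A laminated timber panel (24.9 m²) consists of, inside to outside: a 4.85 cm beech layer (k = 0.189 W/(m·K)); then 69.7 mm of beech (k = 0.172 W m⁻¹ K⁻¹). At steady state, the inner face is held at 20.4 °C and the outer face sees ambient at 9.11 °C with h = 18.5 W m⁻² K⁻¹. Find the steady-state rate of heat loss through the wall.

Treat each layer as a resistance in series:
  R_beech = L/(kA) = 0.0485/(0.189·24.9) = 0.01031 K/W
  R_beech = L/(kA) = 0.0697/(0.172·24.9) = 0.01627 K/W
  R_conv,out = 1/(hA) = 1/(18.5·24.9) = 0.002171 K/W
ΣR = 0.01031 + 0.01627 + 0.002171 = 0.02875 K/W
Q = ΔT/ΣR = (20.4 °C − 9.11 °C)/0.02875 = 393 W

Q = 393 W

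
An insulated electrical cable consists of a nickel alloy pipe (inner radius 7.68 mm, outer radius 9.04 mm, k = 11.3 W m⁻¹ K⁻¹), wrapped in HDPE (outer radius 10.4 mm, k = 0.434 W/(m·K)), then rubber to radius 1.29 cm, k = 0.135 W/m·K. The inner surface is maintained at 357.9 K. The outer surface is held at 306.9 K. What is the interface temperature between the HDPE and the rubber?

T = 349.0 K

Series thermal resistances, inner to outer:
  R'_nickel alloy = ln(0.00904/0.00768)/(2πk) = 0.1630/(2π·11.3) = 0.002296 m·K/W
  R'_HDPE = ln(0.0104/0.00904)/(2πk) = 0.1401/(2π·0.434) = 0.05139 m·K/W
  R'_rubber = ln(0.0129/0.0104)/(2πk) = 0.2154/(2π·0.135) = 0.2540 m·K/W
ΣR = 0.002296 + 0.05139 + 0.2540 = 0.3077 m·K/W
Q' = ΔT/ΣR = (357.9 K − 306.9 K)/0.3077 = 165.7 W/m
From the inner boundary to the HDPE/rubber interface, ΣR_partial = 0.05369 m·K/W.
T_interface = T_in − Q'·ΣR_partial = 357.9 K − (165.7)(0.05369) = 349.0 K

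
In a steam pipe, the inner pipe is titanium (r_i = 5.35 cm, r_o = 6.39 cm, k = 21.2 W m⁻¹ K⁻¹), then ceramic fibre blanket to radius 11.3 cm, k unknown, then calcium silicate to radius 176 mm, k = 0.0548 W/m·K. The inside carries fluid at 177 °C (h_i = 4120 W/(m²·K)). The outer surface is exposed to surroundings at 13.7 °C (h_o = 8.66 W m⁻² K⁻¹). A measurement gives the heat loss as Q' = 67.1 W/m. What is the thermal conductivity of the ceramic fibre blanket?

k = 0.0872 W/m·K

ΣR = ΔT/Q' = |177 − 13.7|/67.1 = 2.434 m·K/W
Known resistances:
  R'_conv,in = 1/(2πr h) = 1/(2π·0.0535·4120) = 7.221×10^-4 m·K/W
  R'_titanium = ln(0.0639/0.0535)/(2πk) = 0.1776/(2π·21.2) = 0.001334 m·K/W
  R'_calcium silicate = ln(0.176/0.113)/(2πk) = 0.4431/(2π·0.0548) = 1.287 m·K/W
  R'_conv,out = 1/(2πr h) = 1/(2π·0.176·8.66) = 0.1044 m·K/W
R_ceramic fibre blanket = ΣR − ΣR_known = 2.434 − 1.393 = 1.041 m·K/W
ln(r₂/r₁)/(2πk) = 1.041 ⇒ k = 0.5701/(2π·1.041) = 0.0872 W/m·K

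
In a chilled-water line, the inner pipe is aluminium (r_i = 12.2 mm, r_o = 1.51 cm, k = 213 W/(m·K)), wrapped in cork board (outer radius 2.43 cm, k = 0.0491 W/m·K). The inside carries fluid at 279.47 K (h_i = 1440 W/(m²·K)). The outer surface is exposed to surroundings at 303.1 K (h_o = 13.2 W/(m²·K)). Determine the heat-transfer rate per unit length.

Treat each layer as a resistance in series:
  R'_conv,in = 1/(2πr h) = 1/(2π·0.0122·1440) = 0.009059 m·K/W
  R'_aluminium = ln(0.0151/0.0122)/(2πk) = 0.2133/(2π·213) = 1.593×10^-4 m·K/W
  R'_cork board = ln(0.0243/0.0151)/(2πk) = 0.4758/(2π·0.0491) = 1.542 m·K/W
  R'_conv,out = 1/(2πr h) = 1/(2π·0.0243·13.2) = 0.4962 m·K/W
ΣR = 0.009059 + 1.593×10^-4 + 1.542 + 0.4962 = 2.047 m·K/W
Q' = ΔT/ΣR = (279.47 K − 303.1 K)/2.047 = -11.5 W/m
(Negative Q' ⇒ heat flows inward; heat gain = 11.5 W/m.)

Q' = 11.5 W/m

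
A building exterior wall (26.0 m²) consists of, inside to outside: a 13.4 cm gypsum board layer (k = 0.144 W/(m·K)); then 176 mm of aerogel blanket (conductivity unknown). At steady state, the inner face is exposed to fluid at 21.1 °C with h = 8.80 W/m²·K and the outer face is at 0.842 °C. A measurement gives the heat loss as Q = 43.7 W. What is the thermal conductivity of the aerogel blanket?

k = 0.0160 W/m·K

ΣR = ΔT/Q = |21.1 − 0.842|/43.7 = 0.4636 K/W
Known resistances:
  R_conv,in = 1/(hA) = 1/(8.80·26.0) = 0.004371 K/W
  R_gypsum board = L/(kA) = 0.134/(0.144·26.0) = 0.03579 K/W
R_aerogel blanket = ΣR − ΣR_known = 0.4636 − 0.04016 = 0.4234 K/W
L/(kA) = 0.4234 ⇒ k = 0.176/(0.4234·26.0) = 0.0160 W/m·K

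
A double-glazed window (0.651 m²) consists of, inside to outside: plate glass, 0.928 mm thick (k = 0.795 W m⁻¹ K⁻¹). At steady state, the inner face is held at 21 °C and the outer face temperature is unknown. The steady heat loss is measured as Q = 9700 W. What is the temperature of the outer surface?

Series resistances:
  R_plate glass = L/(kA) = 9.28×10^-4/(0.795·0.651) = 0.001793 K/W
ΣR = 0.001793 K/W
ΔT = Q·ΣR = 9700 × 0.001793 = 17.39 K
Heat flows outward, so T_out = T_in − ΔT = 21 − 17.39 = 3.61 °C

T_out = 3.61 °C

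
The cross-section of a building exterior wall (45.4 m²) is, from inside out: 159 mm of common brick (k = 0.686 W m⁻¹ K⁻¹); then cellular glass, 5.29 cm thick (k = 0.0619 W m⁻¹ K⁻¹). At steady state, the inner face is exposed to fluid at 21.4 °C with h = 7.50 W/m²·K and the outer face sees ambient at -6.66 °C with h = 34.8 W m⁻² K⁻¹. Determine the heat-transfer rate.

Q = 1020 W

Series thermal resistances, inner to outer:
  R_conv,in = 1/(hA) = 1/(7.50·45.4) = 0.002937 K/W
  R_common brick = L/(kA) = 0.159/(0.686·45.4) = 0.005105 K/W
  R_cellular glass = L/(kA) = 0.0529/(0.0619·45.4) = 0.01882 K/W
  R_conv,out = 1/(hA) = 1/(34.8·45.4) = 6.329×10^-4 K/W
ΣR = 0.002937 + 0.005105 + 0.01882 + 6.329×10^-4 = 0.02749 K/W
Q = ΔT/ΣR = (21.4 °C − -6.66 °C)/0.02749 = 1020 W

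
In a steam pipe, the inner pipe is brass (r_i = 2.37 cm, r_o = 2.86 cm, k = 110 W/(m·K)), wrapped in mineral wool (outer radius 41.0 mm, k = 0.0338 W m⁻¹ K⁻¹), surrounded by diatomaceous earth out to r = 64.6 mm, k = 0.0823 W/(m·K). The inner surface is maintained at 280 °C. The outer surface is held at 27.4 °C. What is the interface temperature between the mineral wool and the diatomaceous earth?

Series thermal resistances, inner to outer:
  R'_brass = ln(0.0286/0.0237)/(2πk) = 0.1879/(2π·110) = 2.719×10^-4 m·K/W
  R'_mineral wool = ln(0.0410/0.0286)/(2πk) = 0.3602/(2π·0.0338) = 1.696 m·K/W
  R'_diatomaceous earth = ln(0.0646/0.0410)/(2πk) = 0.4546/(2π·0.0823) = 0.8792 m·K/W
ΣR = 2.719×10^-4 + 1.696 + 0.8792 = 2.575 m·K/W
Q' = ΔT/ΣR = (280 °C − 27.4 °C)/2.575 = 98.10 W/m
From the inner boundary to the mineral wool/diatomaceous earth interface, ΣR_partial = 1.696 m·K/W.
T_interface = T_in − Q'·ΣR_partial = 280 °C − (98.10)(1.696) = 114 °C

T = 114 °C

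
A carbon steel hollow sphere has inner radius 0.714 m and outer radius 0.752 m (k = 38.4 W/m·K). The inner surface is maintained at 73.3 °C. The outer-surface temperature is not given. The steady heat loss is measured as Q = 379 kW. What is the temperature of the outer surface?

T_out = 17.7 °C

Series resistances:
  R_carbon steel = (1/0.714 − 1/0.752)/(4πk) = 0.07077/(4π·38.4) = 1.467×10^-4 K/W
ΣR = 1.467×10^-4 K/W
ΔT = Q·ΣR = 3.79×10^5 × 1.467×10^-4 = 55.60 K
Heat flows outward, so T_out = T_in − ΔT = 73.3 − 55.60 = 17.7 °C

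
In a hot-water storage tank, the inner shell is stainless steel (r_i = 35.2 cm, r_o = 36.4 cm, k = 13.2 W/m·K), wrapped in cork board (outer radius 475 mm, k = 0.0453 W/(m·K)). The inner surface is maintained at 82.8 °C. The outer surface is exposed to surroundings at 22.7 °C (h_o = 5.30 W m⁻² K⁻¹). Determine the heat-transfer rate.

Q = 50.3 W

Resistance network (inner→outer):
  R_stainless steel = (1/0.352 − 1/0.364)/(4πk) = 0.09366/(4π·13.2) = 5.646×10^-4 K/W
  R_cork board = (1/0.364 − 1/0.475)/(4πk) = 0.6420/(4π·0.0453) = 1.128 K/W
  R_conv,out = 1/(4πr²h) = 1/(4π·0.475²·5.30) = 0.06655 K/W
ΣR = 5.646×10^-4 + 1.128 + 0.06655 = 1.195 K/W
Q = ΔT/ΣR = (82.8 °C − 22.7 °C)/1.195 = 50.3 W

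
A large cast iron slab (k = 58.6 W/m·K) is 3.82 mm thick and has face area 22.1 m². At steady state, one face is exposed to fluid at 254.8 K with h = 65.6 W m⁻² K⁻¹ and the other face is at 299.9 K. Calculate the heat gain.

Q = 65100 W

Resistance network (inner→outer):
  R_conv,in = 1/(hA) = 1/(65.6·22.1) = 6.898×10^-4 K/W
  R_cast iron = L/(kA) = 0.00382/(58.6·22.1) = 2.950×10^-6 K/W
ΣR = 6.898×10^-4 + 2.950×10^-6 = 6.928×10^-4 K/W
Q = ΔT/ΣR = (254.8 K − 299.9 K)/6.928×10^-4 = -65100 W
(Negative Q ⇒ heat flows inward; heat gain = 65100 W.)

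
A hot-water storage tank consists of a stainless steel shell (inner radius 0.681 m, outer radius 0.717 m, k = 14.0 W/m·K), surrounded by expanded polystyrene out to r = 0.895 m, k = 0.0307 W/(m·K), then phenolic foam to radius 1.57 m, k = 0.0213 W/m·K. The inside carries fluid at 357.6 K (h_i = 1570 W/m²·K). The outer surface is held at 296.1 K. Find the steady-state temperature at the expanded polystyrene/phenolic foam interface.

Treat each layer as a resistance in series:
  R_conv,in = 1/(4πr²h) = 1/(4π·0.681²·1570) = 1.093×10^-4 K/W
  R_stainless steel = (1/0.681 − 1/0.717)/(4πk) = 0.07373/(4π·14.0) = 4.191×10^-4 K/W
  R_expanded polystyrene = (1/0.717 − 1/0.895)/(4πk) = 0.2774/(4π·0.0307) = 0.7190 K/W
  R_phenolic foam = (1/0.895 − 1/1.57)/(4πk) = 0.4804/(4π·0.0213) = 1.795 K/W
ΣR = 1.093×10^-4 + 4.191×10^-4 + 0.7190 + 1.795 = 2.515 K/W
Q = ΔT/ΣR = (357.6 K − 296.1 K)/2.515 = 24.45 W
From the inner boundary to the expanded polystyrene/phenolic foam interface, ΣR_partial = 0.7195 K/W.
T_interface = T_in − Q·ΣR_partial = 357.6 K − (24.45)(0.7195) = 340.0 K

T = 340.0 K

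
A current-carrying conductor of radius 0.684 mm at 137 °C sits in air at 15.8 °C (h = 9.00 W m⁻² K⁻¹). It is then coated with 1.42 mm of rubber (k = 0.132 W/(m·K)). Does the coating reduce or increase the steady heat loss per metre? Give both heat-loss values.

increases: 4.69 → 12.4 W/m

Critical radius for a cylinder: r_cr = k/h = 0.0147 m = 1.47 cm.
Outer radius after coating: r₂ = 6.84×10^-4 + 0.00142 = 0.002104 m.
Since r₁ < r_cr and r₂ ≤ r_cr, the coating moves toward the maximum at r_cr — heat loss rises.
Bare: R = 1/(2πr₁h) = 25.85 m·K/W; Q = 121.2/25.85 = 4.69 W/m.
Coated: R = R_cond + R_conv = 9.760 m·K/W; Q = 121.2/9.760 = 12.4 W/m.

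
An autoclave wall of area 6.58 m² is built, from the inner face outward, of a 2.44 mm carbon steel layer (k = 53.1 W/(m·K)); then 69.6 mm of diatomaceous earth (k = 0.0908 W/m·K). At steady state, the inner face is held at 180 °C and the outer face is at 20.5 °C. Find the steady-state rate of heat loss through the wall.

Q = 1370 W

Treat each layer as a resistance in series:
  R_carbon steel = L/(kA) = 0.00244/(53.1·6.58) = 6.983×10^-6 K/W
  R_diatomaceous earth = L/(kA) = 0.0696/(0.0908·6.58) = 0.1165 K/W
ΣR = 6.983×10^-6 + 0.1165 = 0.1165 K/W
Q = ΔT/ΣR = (180 °C − 20.5 °C)/0.1165 = 1370 W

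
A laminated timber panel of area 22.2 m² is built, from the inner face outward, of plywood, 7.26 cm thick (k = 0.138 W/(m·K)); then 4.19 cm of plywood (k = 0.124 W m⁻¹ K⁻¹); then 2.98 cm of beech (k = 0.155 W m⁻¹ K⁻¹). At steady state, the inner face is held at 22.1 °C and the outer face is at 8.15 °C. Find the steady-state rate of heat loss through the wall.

Series thermal resistances, inner to outer:
  R_plywood = L/(kA) = 0.0726/(0.138·22.2) = 0.02370 K/W
  R_plywood = L/(kA) = 0.0419/(0.124·22.2) = 0.01522 K/W
  R_beech = L/(kA) = 0.0298/(0.155·22.2) = 0.008660 K/W
ΣR = 0.02370 + 0.01522 + 0.008660 = 0.04758 K/W
Q = ΔT/ΣR = (22.1 °C − 8.15 °C)/0.04758 = 293 W

Q = 293 W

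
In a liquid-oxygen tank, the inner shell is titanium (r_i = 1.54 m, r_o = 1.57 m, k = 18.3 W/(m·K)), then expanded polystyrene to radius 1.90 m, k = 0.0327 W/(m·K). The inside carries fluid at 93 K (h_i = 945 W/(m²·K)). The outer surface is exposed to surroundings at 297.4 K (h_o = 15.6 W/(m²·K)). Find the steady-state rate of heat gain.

Resistance network (inner→outer):
  R_conv,in = 1/(4πr²h) = 1/(4π·1.54²·945) = 3.551×10^-5 K/W
  R_titanium = (1/1.54 − 1/1.57)/(4πk) = 0.01241/(4π·18.3) = 5.396×10^-5 K/W
  R_expanded polystyrene = (1/1.57 − 1/1.90)/(4πk) = 0.1106/(4π·0.0327) = 0.2692 K/W
  R_conv,out = 1/(4πr²h) = 1/(4π·1.90²·15.6) = 0.001413 K/W
ΣR = 3.551×10^-5 + 5.396×10^-5 + 0.2692 + 0.001413 = 0.2707 K/W
Q = ΔT/ΣR = (93 K − 297.4 K)/0.2707 = -755 W
(Negative Q ⇒ heat flows inward; heat gain = 755 W.)

Q = 755 W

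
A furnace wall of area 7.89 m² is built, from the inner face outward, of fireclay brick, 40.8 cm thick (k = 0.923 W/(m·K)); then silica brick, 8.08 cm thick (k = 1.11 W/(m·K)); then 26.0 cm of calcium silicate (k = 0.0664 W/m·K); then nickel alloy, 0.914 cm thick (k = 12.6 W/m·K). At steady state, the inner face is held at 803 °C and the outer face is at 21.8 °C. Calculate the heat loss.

Q = 1390 W

Treat each layer as a resistance in series:
  R_fireclay brick = L/(kA) = 0.408/(0.923·7.89) = 0.05602 K/W
  R_silica brick = L/(kA) = 0.0808/(1.11·7.89) = 0.009226 K/W
  R_calcium silicate = L/(kA) = 0.260/(0.0664·7.89) = 0.4963 K/W
  R_nickel alloy = L/(kA) = 0.00914/(12.6·7.89) = 9.194×10^-5 K/W
ΣR = 0.05602 + 0.009226 + 0.4963 + 9.194×10^-5 = 0.5616 K/W
Q = ΔT/ΣR = (803 °C − 21.8 °C)/0.5616 = 1390 W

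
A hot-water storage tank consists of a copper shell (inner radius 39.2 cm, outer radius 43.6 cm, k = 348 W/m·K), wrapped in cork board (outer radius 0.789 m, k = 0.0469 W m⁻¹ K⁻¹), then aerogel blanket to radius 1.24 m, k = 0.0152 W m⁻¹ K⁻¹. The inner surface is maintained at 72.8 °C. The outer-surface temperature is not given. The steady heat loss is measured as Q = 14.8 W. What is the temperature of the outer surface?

Series resistances:
  R_copper = (1/0.392 − 1/0.436)/(4πk) = 0.2574/(4π·348) = 5.887×10^-5 K/W
  R_cork board = (1/0.436 − 1/0.789)/(4πk) = 1.026/(4π·0.0469) = 1.741 K/W
  R_aerogel blanket = (1/0.789 − 1/1.24)/(4πk) = 0.4610/(4π·0.0152) = 2.413 K/W
ΣR = 4.155 K/W
ΔT = Q·ΣR = 14.8 × 4.155 = 61.49 K
Heat flows outward, so T_out = T_in − ΔT = 72.8 − 61.49 = 11.3 °C

T_out = 11.3 °C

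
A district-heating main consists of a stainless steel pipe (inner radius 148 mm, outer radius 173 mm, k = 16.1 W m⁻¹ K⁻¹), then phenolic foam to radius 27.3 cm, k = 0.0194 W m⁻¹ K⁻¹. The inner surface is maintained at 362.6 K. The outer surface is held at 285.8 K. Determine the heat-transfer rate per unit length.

Treat each layer as a resistance in series:
  R'_stainless steel = ln(0.173/0.148)/(2πk) = 0.1561/(2π·16.1) = 0.001543 m·K/W
  R'_phenolic foam = ln(0.273/0.173)/(2πk) = 0.4562/(2π·0.0194) = 3.742 m·K/W
ΣR = 0.001543 + 3.742 = 3.744 m·K/W
Q' = ΔT/ΣR = (362.6 K − 285.8 K)/3.744 = 20.5 W/m

Q' = 20.5 W/m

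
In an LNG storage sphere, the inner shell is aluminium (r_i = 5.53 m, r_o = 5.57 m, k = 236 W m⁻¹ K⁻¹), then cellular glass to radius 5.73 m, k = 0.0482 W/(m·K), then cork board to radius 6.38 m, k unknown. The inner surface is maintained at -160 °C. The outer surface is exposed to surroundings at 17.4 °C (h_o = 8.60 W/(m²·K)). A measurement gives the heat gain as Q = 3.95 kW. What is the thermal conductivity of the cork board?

ΣR = ΔT/Q = |-160 − 17.4|/3950 = 0.04491 K/W
Known resistances:
  R_aluminium = (1/5.53 − 1/5.57)/(4πk) = 0.001299/(4π·236) = 4.379×10^-7 K/W
  R_cellular glass = (1/5.57 − 1/5.73)/(4πk) = 0.005013/(4π·0.0482) = 0.008277 K/W
  R_conv,out = 1/(4πr²h) = 1/(4π·6.38²·8.60) = 2.273×10^-4 K/W
R_cork board = ΣR − ΣR_known = 0.04491 − 0.008505 = 0.03640 K/W
(1/r₁−1/r₂)/(4πk) = 0.03640 ⇒ k = 0.01778/(4π·0.03640) = 0.0389 W/m·K

k = 0.0389 W/m·K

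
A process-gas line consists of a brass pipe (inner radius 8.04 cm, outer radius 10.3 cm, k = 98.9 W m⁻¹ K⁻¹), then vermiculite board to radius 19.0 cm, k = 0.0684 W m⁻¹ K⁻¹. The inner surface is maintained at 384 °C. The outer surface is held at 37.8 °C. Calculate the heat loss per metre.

Q' = 243 W/m

Treat each layer as a resistance in series:
  R'_brass = ln(0.103/0.0804)/(2πk) = 0.2477/(2π·98.9) = 3.986×10^-4 m·K/W
  R'_vermiculite board = ln(0.190/0.103)/(2πk) = 0.6123/(2π·0.0684) = 1.425 m·K/W
ΣR = 3.986×10^-4 + 1.425 = 1.425 m·K/W
Q' = ΔT/ΣR = (384 °C − 37.8 °C)/1.425 = 243 W/m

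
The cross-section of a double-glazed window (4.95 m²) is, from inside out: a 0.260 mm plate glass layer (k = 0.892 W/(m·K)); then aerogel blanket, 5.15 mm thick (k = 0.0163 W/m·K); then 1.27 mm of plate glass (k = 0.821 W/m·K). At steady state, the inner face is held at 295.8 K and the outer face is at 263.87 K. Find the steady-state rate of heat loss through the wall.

Treat each layer as a resistance in series:
  R_plate glass = L/(kA) = 2.60×10^-4/(0.892·4.95) = 5.888×10^-5 K/W
  R_aerogel blanket = L/(kA) = 0.00515/(0.0163·4.95) = 0.06383 K/W
  R_plate glass = L/(kA) = 0.00127/(0.821·4.95) = 3.125×10^-4 K/W
ΣR = 5.888×10^-5 + 0.06383 + 3.125×10^-4 = 0.06420 K/W
Q = ΔT/ΣR = (295.8 K − 263.87 K)/0.06420 = 497 W

Q = 497 W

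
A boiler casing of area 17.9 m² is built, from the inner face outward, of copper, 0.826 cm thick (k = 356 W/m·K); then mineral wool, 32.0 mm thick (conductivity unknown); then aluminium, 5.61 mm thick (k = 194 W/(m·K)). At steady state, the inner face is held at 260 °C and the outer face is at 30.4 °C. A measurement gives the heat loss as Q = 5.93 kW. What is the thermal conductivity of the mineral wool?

k = 0.0462 W/m·K

ΣR = ΔT/Q = |260 − 30.4|/5930 = 0.03872 K/W
Known resistances:
  R_copper = L/(kA) = 0.00826/(356·17.9) = 1.296×10^-6 K/W
  R_aluminium = L/(kA) = 0.00561/(194·17.9) = 1.616×10^-6 K/W
R_mineral wool = ΣR − ΣR_known = 0.03872 − 2.912×10^-6 = 0.03872 K/W
L/(kA) = 0.03872 ⇒ k = 0.0320/(0.03872·17.9) = 0.0462 W/m·K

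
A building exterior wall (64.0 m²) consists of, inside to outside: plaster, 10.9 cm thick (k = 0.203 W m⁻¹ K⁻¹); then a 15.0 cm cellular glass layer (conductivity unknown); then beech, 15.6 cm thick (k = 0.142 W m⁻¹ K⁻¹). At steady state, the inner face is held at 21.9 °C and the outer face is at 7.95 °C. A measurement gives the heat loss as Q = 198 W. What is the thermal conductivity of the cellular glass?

k = 0.0522 W/m·K

ΣR = ΔT/Q = |21.9 − 7.95|/198 = 0.07045 K/W
Known resistances:
  R_plaster = L/(kA) = 0.109/(0.203·64.0) = 0.008390 K/W
  R_beech = L/(kA) = 0.156/(0.142·64.0) = 0.01717 K/W
R_cellular glass = ΣR − ΣR_known = 0.07045 − 0.02556 = 0.04489 K/W
L/(kA) = 0.04489 ⇒ k = 0.150/(0.04489·64.0) = 0.0522 W/m·K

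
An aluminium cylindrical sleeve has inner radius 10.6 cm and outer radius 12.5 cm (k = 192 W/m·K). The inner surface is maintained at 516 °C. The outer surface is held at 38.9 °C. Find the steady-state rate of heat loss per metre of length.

Q' = 2πk·ΔT/ln(r₂/r₁) = 2π × 192 × 477.1 / ln(0.125/0.106) = 3.49×10^6 W/m

Q' = 3.49×10^6 W/m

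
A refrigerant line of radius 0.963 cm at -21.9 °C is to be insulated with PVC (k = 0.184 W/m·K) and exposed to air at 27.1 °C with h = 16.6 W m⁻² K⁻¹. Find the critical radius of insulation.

For a cylinder, r_cr = k_ins/h = 0.184/16.6 = 0.0111 m = 1.11 cm

r_cr = 1.11 cm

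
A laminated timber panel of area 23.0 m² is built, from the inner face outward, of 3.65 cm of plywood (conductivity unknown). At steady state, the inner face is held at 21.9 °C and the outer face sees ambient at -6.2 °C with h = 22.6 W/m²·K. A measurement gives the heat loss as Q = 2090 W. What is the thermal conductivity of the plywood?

k = 0.138 W/m·K

ΣR = ΔT/Q = |21.9 − -6.2|/2090 = 0.01344 K/W
Known resistances:
  R_conv,out = 1/(hA) = 1/(22.6·23.0) = 0.001924 K/W
R_plywood = ΣR − ΣR_known = 0.01344 − 0.001924 = 0.01152 K/W
L/(kA) = 0.01152 ⇒ k = 0.0365/(0.01152·23.0) = 0.138 W/m·K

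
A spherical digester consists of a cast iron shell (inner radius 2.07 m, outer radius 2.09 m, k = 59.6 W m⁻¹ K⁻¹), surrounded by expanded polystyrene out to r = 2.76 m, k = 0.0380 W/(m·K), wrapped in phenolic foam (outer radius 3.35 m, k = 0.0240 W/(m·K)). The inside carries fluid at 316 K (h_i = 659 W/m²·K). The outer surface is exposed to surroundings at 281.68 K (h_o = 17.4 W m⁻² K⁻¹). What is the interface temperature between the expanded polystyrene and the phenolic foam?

Treat each layer as a resistance in series:
  R_conv,in = 1/(4πr²h) = 1/(4π·2.07²·659) = 2.818×10^-5 K/W
  R_cast iron = (1/2.07 − 1/2.09)/(4πk) = 0.004623/(4π·59.6) = 6.172×10^-6 K/W
  R_expanded polystyrene = (1/2.09 − 1/2.76)/(4πk) = 0.1162/(4π·0.0380) = 0.2432 K/W
  R_phenolic foam = (1/2.76 − 1/3.35)/(4πk) = 0.06381/(4π·0.0240) = 0.2116 K/W
  R_conv,out = 1/(4πr²h) = 1/(4π·3.35²·17.4) = 4.075×10^-4 K/W
ΣR = 2.818×10^-5 + 6.172×10^-6 + 0.2432 + 0.2116 + 4.075×10^-4 = 0.4552 K/W
Q = ΔT/ΣR = (316 K − 281.68 K)/0.4552 = 75.40 W
From the inner boundary to the expanded polystyrene/phenolic foam interface, ΣR_partial = 0.2432 K/W.
T_interface = T_in − Q·ΣR_partial = 316 K − (75.40)(0.2432) = 297.7 K

T = 297.7 K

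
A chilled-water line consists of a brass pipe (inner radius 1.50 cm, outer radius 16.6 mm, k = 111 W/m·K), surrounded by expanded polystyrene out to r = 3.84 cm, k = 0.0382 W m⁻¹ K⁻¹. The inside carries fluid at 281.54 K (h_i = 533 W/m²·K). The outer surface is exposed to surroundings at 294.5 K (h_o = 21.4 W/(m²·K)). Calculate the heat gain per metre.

Q' = 3.50 W/m

Series thermal resistances, inner to outer:
  R'_conv,in = 1/(2πr h) = 1/(2π·0.0150·533) = 0.01991 m·K/W
  R'_brass = ln(0.0166/0.0150)/(2πk) = 0.1014/(2π·111) = 1.453×10^-4 m·K/W
  R'_expanded polystyrene = ln(0.0384/0.0166)/(2πk) = 0.8387/(2π·0.0382) = 3.494 m·K/W
  R'_conv,out = 1/(2πr h) = 1/(2π·0.0384·21.4) = 0.1937 m·K/W
ΣR = 0.01991 + 1.453×10^-4 + 3.494 + 0.1937 = 3.708 m·K/W
Q' = ΔT/ΣR = (281.54 K − 294.5 K)/3.708 = -3.50 W/m
(Negative Q' ⇒ heat flows inward; heat gain = 3.50 W/m.)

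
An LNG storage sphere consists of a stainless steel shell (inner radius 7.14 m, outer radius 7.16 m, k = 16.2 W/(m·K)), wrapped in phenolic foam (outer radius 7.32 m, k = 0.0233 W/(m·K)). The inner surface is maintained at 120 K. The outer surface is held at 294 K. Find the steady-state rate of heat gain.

Q = 16700 W

Treat each layer as a resistance in series:
  R_stainless steel = (1/7.14 − 1/7.16)/(4πk) = 3.912×10^-4/(4π·16.2) = 1.922×10^-6 K/W
  R_phenolic foam = (1/7.16 − 1/7.32)/(4πk) = 0.003053/(4π·0.0233) = 0.01043 K/W
ΣR = 1.922×10^-6 + 0.01043 = 0.01043 K/W
Q = ΔT/ΣR = (120 K − 294 K)/0.01043 = -16700 W
(Negative Q ⇒ heat flows inward; heat gain = 16700 W.)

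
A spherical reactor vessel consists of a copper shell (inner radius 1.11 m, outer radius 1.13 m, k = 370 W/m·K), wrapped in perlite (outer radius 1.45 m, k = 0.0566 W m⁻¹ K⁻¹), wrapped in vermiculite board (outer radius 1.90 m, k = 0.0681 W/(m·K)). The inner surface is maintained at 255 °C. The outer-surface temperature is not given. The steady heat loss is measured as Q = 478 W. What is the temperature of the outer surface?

T_out = 32.5 °C

Series resistances:
  R_copper = (1/1.11 − 1/1.13)/(4πk) = 0.01595/(4π·370) = 3.429×10^-6 K/W
  R_perlite = (1/1.13 − 1/1.45)/(4πk) = 0.1953/(4π·0.0566) = 0.2746 K/W
  R_vermiculite board = (1/1.45 − 1/1.90)/(4πk) = 0.1633/(4π·0.0681) = 0.1909 K/W
ΣR = 0.4655 K/W
ΔT = Q·ΣR = 478 × 0.4655 = 222.5 K
Heat flows outward, so T_out = T_in − ΔT = 255 − 222.5 = 32.5 °C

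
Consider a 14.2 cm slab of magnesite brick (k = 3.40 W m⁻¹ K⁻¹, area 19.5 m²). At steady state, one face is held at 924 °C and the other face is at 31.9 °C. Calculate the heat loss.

Q = kA·ΔT/L = 3.40 × 19.5 × |924 °C − 31.9 °C| / 0.142 = 4.17×10^5 W

Q = 4.17×10^5 W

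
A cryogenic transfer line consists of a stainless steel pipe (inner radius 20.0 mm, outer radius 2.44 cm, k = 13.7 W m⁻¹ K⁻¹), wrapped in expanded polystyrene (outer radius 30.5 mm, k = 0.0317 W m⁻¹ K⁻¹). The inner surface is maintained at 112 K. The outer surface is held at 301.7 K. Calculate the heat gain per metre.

Q' = 169 W/m

Resistance network (inner→outer):
  R'_stainless steel = ln(0.0244/0.0200)/(2πk) = 0.1989/(2π·13.7) = 0.002310 m·K/W
  R'_expanded polystyrene = ln(0.0305/0.0244)/(2πk) = 0.2231/(2π·0.0317) = 1.120 m·K/W
ΣR = 0.002310 + 1.120 = 1.122 m·K/W
Q' = ΔT/ΣR = (112 K − 301.7 K)/1.122 = -169 W/m
(Negative Q' ⇒ heat flows inward; heat gain = 169 W/m.)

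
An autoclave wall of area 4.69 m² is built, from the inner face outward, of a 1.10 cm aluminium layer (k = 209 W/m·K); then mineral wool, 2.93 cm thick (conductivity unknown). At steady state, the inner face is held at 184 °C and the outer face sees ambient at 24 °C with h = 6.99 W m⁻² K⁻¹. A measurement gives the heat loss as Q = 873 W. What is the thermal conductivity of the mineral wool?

k = 0.0409 W/m·K

ΣR = ΔT/Q = |184 − 24|/873 = 0.1833 K/W
Known resistances:
  R_aluminium = L/(kA) = 0.0110/(209·4.69) = 1.122×10^-5 K/W
  R_conv,out = 1/(hA) = 1/(6.99·4.69) = 0.03050 K/W
R_mineral wool = ΣR − ΣR_known = 0.1833 − 0.03051 = 0.1528 K/W
L/(kA) = 0.1528 ⇒ k = 0.0293/(0.1528·4.69) = 0.0409 W/m·K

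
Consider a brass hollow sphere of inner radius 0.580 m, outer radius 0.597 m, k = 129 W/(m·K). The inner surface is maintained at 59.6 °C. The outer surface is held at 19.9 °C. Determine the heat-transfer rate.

Q = 4πk·ΔT/(1/r₁ − 1/r₂) = 4π × 129 × 39.7 / (1/0.580 − 1/0.597) = 1.31×10^6 W

Q = 1310 kW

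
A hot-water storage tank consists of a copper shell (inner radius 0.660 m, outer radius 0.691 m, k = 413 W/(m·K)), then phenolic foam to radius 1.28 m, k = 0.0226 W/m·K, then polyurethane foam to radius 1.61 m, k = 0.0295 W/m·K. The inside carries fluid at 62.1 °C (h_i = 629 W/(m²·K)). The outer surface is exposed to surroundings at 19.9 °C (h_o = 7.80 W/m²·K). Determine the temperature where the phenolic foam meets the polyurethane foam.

Series thermal resistances, inner to outer:
  R_conv,in = 1/(4πr²h) = 1/(4π·0.660²·629) = 2.904×10^-4 K/W
  R_copper = (1/0.660 − 1/0.691)/(4πk) = 0.06797/(4π·413) = 1.310×10^-5 K/W
  R_phenolic foam = (1/0.691 − 1/1.28)/(4πk) = 0.6659/(4π·0.0226) = 2.345 K/W
  R_polyurethane foam = (1/1.28 − 1/1.61)/(4πk) = 0.1601/(4π·0.0295) = 0.4320 K/W
  R_conv,out = 1/(4πr²h) = 1/(4π·1.61²·7.80) = 0.003936 K/W
ΣR = 2.904×10^-4 + 1.310×10^-5 + 2.345 + 0.4320 + 0.003936 = 2.781 K/W
Q = ΔT/ΣR = (62.1 °C − 19.9 °C)/2.781 = 15.17 W
From the inner boundary to the phenolic foam/polyurethane foam interface, ΣR_partial = 2.345 K/W.
T_interface = T_in − Q·ΣR_partial = 62.1 °C − (15.17)(2.345) = 26.5 °C

T = 26.5 °C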